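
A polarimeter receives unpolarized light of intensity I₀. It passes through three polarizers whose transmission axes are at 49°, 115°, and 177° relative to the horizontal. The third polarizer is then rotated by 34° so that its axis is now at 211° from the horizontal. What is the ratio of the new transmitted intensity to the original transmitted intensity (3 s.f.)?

Before rotation:
Unpolarized light through the first polarizer → I₁ = ½ I₀, now polarized at 49°.
I₂ = I₁ cos²(115° − 49°) = 0.5 I₀ · cos²(66°) = 0.08272 I₀.
I₃ = I₂ cos²(177° − 115°) = 0.08272 I₀ · cos²(62°) = 0.01823 I₀.
After rotation:
Unpolarized light through the first polarizer → I₁ = ½ I₀, now polarized at 49°.
I₂ = I₁ cos²(115° − 49°) = 0.5 I₀ · cos²(66°) = 0.08272 I₀.
Angle between axes 2 and 3: 84°. I₃ = 0.08272 I₀ · cos²(84°) = 0.0009038 I₀.
Ratio = 0.0009038 / 0.01823 = 0.04957.

I_new/I_old ≈ 0.0496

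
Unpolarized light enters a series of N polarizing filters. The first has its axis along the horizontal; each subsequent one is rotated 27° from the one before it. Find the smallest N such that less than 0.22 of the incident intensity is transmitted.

First polarizer halves the unpolarized light: factor 1/2.
Each further stage multiplies by cos²(27°) = 0.7939.
After N polarizers: T = 0.5·0.7939^(N−1). Require T < 0.22 ⇒ N−1 > ln(0.22/0.5)/ln(0.7939) = 3.56, so N−1 ≥ 4 and N = 5.
Check: N=5 gives T = 0.1986 < 0.22; N=4 gives T = 0.2502.

N = 5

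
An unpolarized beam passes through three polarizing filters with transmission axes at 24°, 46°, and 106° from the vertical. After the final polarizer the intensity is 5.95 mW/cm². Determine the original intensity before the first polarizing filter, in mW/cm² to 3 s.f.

Unpolarized light through the first polarizer → I₁ = ½ I₀, now polarized at 24°.
I₂ = I₁ cos²(46° − 24°) = 0.5 I₀ · cos²(22°) = 0.4298 I₀.
I₃ = I₂ cos²(106° − 46°) = 0.4298 I₀ · cos²(60°) = 0.1075 I₀.
So 5.95 mW/cm² = 0.1075 I₀, giving I₀ = 5.95/0.1075 = 55.37 mW/cm².

I₀ ≈ 55.4 mW/cm²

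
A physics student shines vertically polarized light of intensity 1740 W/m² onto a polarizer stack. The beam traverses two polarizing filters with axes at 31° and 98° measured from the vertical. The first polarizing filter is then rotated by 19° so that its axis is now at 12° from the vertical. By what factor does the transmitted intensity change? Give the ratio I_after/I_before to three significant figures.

Before rotation:
By Malus's law, I₁ = I₀ cos²(31° − 0°) = I₀ cos²(31°) = 0.7347 I₀.
I₂ = I₁ cos²(98° − 31°) = 0.7347 I₀ · cos²(67°) = 0.1122 I₀.
After rotation:
I₁ = I₀ cos²(12° − 0°) = I₀ cos²(12°) = 0.9568 I₀.
I₂ = I₁ cos²(98° − 12°) = 0.9568 I₀ · cos²(86°) = 0.004656 I₀.
Ratio = 0.004656 / 0.1122 = 0.0415.

I_new/I_old ≈ 0.0415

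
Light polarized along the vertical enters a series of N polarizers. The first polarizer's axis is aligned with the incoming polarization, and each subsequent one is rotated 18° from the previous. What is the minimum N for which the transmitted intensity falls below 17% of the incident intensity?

N = 19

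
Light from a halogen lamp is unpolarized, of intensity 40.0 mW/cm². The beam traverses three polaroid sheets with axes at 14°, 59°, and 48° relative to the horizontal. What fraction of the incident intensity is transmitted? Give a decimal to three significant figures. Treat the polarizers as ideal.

I/I₀ ≈ 0.241

Unpolarized light through the first polarizer → I₁ = 40.0 mW/cm²/2 = 20 mW/cm², polarized at 14°.
I₂ = I₁ · cos²(45°) = 20 · 0.5 = 10 mW/cm².
I₃ = I₂ · cos²(11°) = 10 · 0.9636 = 9.636 mW/cm².
Transmitted fraction = 0.2409.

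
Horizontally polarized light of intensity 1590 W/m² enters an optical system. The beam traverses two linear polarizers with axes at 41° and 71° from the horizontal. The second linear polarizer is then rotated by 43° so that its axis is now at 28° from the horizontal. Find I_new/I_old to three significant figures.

Before rotation:
By Malus's law, I₁ = I₀ cos²(41° − 0°) = I₀ cos²(41°) = 0.5696 I₀.
I₂ = I₁ cos²(71° − 41°) = 0.5696 I₀ · cos²(30°) = 0.4272 I₀.
After rotation:
I₁ = I₀ cos²(41° − 0°) = I₀ cos²(41°) = 0.5696 I₀.
I₂ = I₁ cos²(28° − 41°) = 0.5696 I₀ · cos²(13°) = 0.5408 I₀.
Ratio = 0.5408 / 0.4272 = 1.266.

I_new/I_old ≈ 1.27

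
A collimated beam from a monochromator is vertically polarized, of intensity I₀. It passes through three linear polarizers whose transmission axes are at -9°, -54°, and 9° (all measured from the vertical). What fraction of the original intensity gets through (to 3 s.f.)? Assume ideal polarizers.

≈ 0.101 I₀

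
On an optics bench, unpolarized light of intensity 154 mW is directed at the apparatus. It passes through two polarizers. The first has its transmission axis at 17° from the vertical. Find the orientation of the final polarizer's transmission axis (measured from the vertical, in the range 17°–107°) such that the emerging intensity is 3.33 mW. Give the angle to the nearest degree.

Unpolarized light through the first polarizer → I₁ = ½ I₀, now polarized at 17°.
Target fraction: 3.33 / 154 mW = 0.02162 of I₀.
Need I₂/I₀ = 0.02162, so cos²(θ − 17°) = 0.02162 / 0.5 = 0.04325.
θ − 17° = arccos(√0.04325) = 78.0°, giving θ ≈ 17 + 78.0 = 95.0°.

θ ≈ 95°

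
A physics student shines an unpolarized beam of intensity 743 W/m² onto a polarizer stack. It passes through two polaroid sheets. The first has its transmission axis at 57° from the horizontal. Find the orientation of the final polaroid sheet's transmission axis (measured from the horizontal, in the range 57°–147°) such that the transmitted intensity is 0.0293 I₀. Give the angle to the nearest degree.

Unpolarized light through the first polarizer → I₁ = ½ I₀, now polarized at 57°.
Need I₂/I₀ = 0.0293, so cos²(θ − 57°) = 0.0293 / 0.5 = 0.0586.
θ − 57° = arccos(√0.0586) = 76.0°, giving θ ≈ 57 + 76.0 = 133.0°.

θ ≈ 133°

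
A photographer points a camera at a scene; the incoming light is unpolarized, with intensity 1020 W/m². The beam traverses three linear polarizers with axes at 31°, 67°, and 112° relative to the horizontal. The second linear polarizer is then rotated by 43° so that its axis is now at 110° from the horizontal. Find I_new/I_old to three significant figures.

Before rotation:
Unpolarized light through the first polarizer → I₁ = ½ I₀, now polarized at 31°.
I₂ = I₁ cos²(67° − 31°) = 0.5 I₀ · cos²(36°) = 0.3273 I₀.
I₃ = I₂ cos²(112° − 67°) = 0.3273 I₀ · cos²(45°) = 0.1636 I₀.
After rotation:
Unpolarized light through the first polarizer → I₁ = ½ I₀, now polarized at 31°.
I₂ = I₁ cos²(110° − 31°) = 0.5 I₀ · cos²(79°) = 0.0182 I₀.
I₃ = I₂ cos²(112° − 110°) = 0.0182 I₀ · cos²(2°) = 0.01818 I₀.
Ratio = 0.01818 / 0.1636 = 0.1111.

I_new/I_old ≈ 0.111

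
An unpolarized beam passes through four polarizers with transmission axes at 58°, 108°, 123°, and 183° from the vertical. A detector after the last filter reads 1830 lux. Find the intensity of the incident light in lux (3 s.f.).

Unpolarized light through the first polarizer → I₁ = ½ I₀, now polarized at 58°.
I₂ = I₁ cos²(108° − 58°) = 0.5 I₀ · cos²(50°) = 0.2066 I₀.
I₃ = I₂ cos²(123° − 108°) = 0.2066 I₀ · cos²(15°) = 0.1927 I₀.
I₄ = I₃ cos²(183° − 123°) = 0.1927 I₀ · cos²(60°) = 0.04819 I₀.
So 1830 lux = 0.04819 I₀, giving I₀ = 1830/0.04819 = 3.798e+04 lux.

I₀ ≈ 3.80e4 lux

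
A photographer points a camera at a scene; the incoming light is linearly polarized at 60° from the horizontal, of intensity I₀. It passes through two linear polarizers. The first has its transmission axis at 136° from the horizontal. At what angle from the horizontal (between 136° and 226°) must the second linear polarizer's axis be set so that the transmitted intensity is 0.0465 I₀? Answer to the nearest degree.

θ ≈ 163°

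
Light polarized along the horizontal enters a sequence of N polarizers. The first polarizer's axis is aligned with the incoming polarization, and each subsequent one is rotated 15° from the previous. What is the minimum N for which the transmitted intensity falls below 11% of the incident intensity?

N = 33

First polarizer is aligned with the polarization: full transmission.
Each further stage multiplies by cos²(15°) = 0.933.
After N polarizers: T = 0.933^(N−1). Require T < 0.11 ⇒ N−1 > ln(0.11)/ln(0.933) = 31.83, so N−1 ≥ 32 and N = 33.
Check: N=33 gives T = 0.1087 < 0.11; N=32 gives T = 0.1166.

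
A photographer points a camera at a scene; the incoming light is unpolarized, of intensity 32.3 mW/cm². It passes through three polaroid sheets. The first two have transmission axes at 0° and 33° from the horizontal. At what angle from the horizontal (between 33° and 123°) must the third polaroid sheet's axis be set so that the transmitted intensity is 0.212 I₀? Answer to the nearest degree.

θ ≈ 72°

Unpolarized light through the first polarizer → I₁ = ½ I₀, now polarized at 0°.
I₂ = I₁ cos²(33° − 0°) = 0.5 I₀ · cos²(33°) = 0.3517 I₀.
Need I₃/I₀ = 0.212, so cos²(θ − 33°) = 0.212 / 0.3517 = 0.6028.
θ − 33° = arccos(√0.6028) = 39.1°, giving θ ≈ 33 + 39.1 = 72.1°.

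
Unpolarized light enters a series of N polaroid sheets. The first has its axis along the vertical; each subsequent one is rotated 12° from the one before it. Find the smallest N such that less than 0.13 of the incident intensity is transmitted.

First polarizer halves the unpolarized light: factor 1/2.
Each further stage multiplies by cos²(12°) = 0.9568.
After N polarizers: T = 0.5·0.9568^(N−1). Require T < 0.13 ⇒ N−1 > ln(0.13/0.5)/ln(0.9568) = 30.48, so N−1 ≥ 31 and N = 32.
Check: N=32 gives T = 0.1271 < 0.13; N=31 gives T = 0.1328.

N = 32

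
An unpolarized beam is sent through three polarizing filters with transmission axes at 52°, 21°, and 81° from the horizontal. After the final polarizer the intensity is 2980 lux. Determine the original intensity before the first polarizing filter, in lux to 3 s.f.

I₀ ≈ 3.24e4 lux

Unpolarized light through the first polarizer → I₁ = ½ I₀, now polarized at 52°.
I₂ = I₁ cos²(21° − 52°) = 0.5 I₀ · cos²(31°) = 0.3674 I₀.
I₃ = I₂ cos²(81° − 21°) = 0.3674 I₀ · cos²(60°) = 0.09184 I₀.
So 2980 lux = 0.09184 I₀, giving I₀ = 2980/0.09184 = 3.245e+04 lux.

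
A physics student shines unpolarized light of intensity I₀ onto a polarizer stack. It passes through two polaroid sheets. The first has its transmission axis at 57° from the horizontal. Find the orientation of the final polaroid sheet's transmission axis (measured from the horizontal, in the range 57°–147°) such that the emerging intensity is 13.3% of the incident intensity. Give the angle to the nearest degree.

Unpolarized light through the first polarizer → I₁ = ½ I₀, now polarized at 57°.
Need I₂/I₀ = 0.133, so cos²(θ − 57°) = 0.133 / 0.5 = 0.266.
θ − 57° = arccos(√0.266) = 59.0°, giving θ ≈ 57 + 59.0 = 116.0°.

θ ≈ 116°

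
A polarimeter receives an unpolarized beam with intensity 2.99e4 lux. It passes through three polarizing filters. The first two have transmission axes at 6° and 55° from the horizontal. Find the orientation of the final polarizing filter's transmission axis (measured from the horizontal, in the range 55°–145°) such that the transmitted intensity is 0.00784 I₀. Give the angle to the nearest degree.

Unpolarized light through the first polarizer → I₁ = ½ I₀, now polarized at 6°.
I₂ = I₁ cos²(55° − 6°) = 0.5 I₀ · cos²(49°) = 0.2152 I₀.
Need I₃/I₀ = 0.00784, so cos²(θ − 55°) = 0.00784 / 0.2152 = 0.03643.
θ − 55° = arccos(√0.03643) = 79.0°, giving θ ≈ 55 + 79.0 = 134.0°.

θ ≈ 134°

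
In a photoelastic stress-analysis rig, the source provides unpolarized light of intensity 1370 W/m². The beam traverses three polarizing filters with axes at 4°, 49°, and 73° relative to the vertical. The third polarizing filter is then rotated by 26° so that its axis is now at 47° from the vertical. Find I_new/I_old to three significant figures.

I_new/I_old ≈ 1.20

Before rotation:
Unpolarized light through the first polarizer → I₁ = ½ I₀, now polarized at 4°.
I₂ = I₁ cos²(49° − 4°) = 0.5 I₀ · cos²(45°) = 0.25 I₀.
I₃ = I₂ cos²(73° − 49°) = 0.25 I₀ · cos²(24°) = 0.2086 I₀.
After rotation:
Unpolarized light through the first polarizer → I₁ = ½ I₀, now polarized at 4°.
I₂ = I₁ cos²(49° − 4°) = 0.5 I₀ · cos²(45°) = 0.25 I₀.
I₃ = I₂ cos²(47° − 49°) = 0.25 I₀ · cos²(2°) = 0.2497 I₀.
Ratio = 0.2497 / 0.2086 = 1.197.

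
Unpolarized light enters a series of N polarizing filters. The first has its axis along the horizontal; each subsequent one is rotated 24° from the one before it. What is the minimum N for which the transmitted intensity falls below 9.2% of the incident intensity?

N = 11

First polarizer halves the unpolarized light: factor 1/2.
Each further stage multiplies by cos²(24°) = 0.8346.
After N polarizers: T = 0.5·0.8346^(N−1). Require T < 0.092 ⇒ N−1 > ln(0.092/0.5)/ln(0.8346) = 9.36, so N−1 ≥ 10 and N = 11.
Check: N=11 gives T = 0.08195 < 0.092; N=10 gives T = 0.0982.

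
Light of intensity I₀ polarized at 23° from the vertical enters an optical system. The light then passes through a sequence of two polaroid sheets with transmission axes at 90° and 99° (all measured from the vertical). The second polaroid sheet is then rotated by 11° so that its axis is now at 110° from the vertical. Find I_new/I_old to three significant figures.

Before rotation:
I₁ = I₀ cos²(90° − 23°) = I₀ cos²(67°) = 0.1527 I₀.
I₂ = I₁ cos²(99° − 90°) = 0.1527 I₀ · cos²(9°) = 0.1489 I₀.
After rotation:
I₁ = I₀ cos²(90° − 23°) = I₀ cos²(67°) = 0.1527 I₀.
I₂ = I₁ cos²(110° − 90°) = 0.1527 I₀ · cos²(20°) = 0.1348 I₀.
Ratio = 0.1348 / 0.1489 = 0.9052.

I_new/I_old ≈ 0.905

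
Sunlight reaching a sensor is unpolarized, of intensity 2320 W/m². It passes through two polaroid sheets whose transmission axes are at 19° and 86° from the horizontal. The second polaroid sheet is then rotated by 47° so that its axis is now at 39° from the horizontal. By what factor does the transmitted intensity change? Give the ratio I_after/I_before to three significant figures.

I_new/I_old ≈ 5.78

Before rotation:
Unpolarized light through the first polarizer → I₁ = ½ I₀, now polarized at 19°.
I₂ = I₁ cos²(86° − 19°) = 0.5 I₀ · cos²(67°) = 0.07634 I₀.
After rotation:
Unpolarized light through the first polarizer → I₁ = ½ I₀, now polarized at 19°.
I₂ = I₁ cos²(39° − 19°) = 0.5 I₀ · cos²(20°) = 0.4415 I₀.
Ratio = 0.4415 / 0.07634 = 5.784.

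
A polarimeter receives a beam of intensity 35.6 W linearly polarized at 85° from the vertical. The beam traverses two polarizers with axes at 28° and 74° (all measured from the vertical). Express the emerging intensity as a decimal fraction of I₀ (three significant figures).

I₁ = 35.6 W · cos²(57°) = 10.56 W.
I₂ = I₁ · cos²(46°) = 10.56 · 0.4826 = 5.096 W.
Transmitted fraction = 0.1431.

I/I₀ ≈ 0.143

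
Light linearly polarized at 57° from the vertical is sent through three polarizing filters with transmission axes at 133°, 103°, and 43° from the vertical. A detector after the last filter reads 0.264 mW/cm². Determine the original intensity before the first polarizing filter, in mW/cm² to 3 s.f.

I₀ ≈ 24.1 mW/cm²

I₁ = I₀ cos²(133° − 57°) = I₀ cos²(76°) = 0.05853 I₀.
I₂ = I₁ cos²(103° − 133°) = 0.05853 I₀ · cos²(30°) = 0.04389 I₀.
I₃ = I₂ cos²(43° − 103°) = 0.04389 I₀ · cos²(60°) = 0.01097 I₀.
So 0.264 mW/cm² = 0.01097 I₀, giving I₀ = 0.264/0.01097 = 24.06 mW/cm².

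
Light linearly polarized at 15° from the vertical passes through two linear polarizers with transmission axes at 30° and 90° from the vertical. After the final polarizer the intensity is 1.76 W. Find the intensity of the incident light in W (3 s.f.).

By Malus's law, I₁ = I₀ cos²(30° − 15°) = I₀ cos²(15°) = 0.933 I₀.
I₂ = I₁ cos²(90° − 30°) = 0.933 I₀ · cos²(60°) = 0.2333 I₀.
So 1.76 W = 0.2333 I₀, giving I₀ = 1.76/0.2333 = 7.545 W.

I₀ ≈ 7.55 W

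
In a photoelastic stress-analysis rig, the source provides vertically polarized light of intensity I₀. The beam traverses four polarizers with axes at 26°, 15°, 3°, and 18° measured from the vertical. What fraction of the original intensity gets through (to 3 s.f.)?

≈ 0.695 I₀

By Malus's law, I₁ = I₀ cos²(26° − 0°) = I₀ cos²(26°) = 0.8078 I₀.
I₂ = I₁ cos²(15° − 26°) = 0.8078 I₀ · cos²(11°) = 0.7784 I₀.
I₃ = I₂ cos²(3° − 15°) = 0.7784 I₀ · cos²(12°) = 0.7448 I₀.
I₄ = I₃ cos²(18° − 3°) = 0.7448 I₀ · cos²(15°) = 0.6949 I₀.
Transmitted fraction = 0.6949.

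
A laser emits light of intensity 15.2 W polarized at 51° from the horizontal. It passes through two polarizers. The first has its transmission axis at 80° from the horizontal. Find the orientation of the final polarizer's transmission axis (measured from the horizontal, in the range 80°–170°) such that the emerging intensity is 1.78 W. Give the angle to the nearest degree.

I₁ = I₀ cos²(80° − 51°) = I₀ cos²(29°) = 0.765 I₀.
Target fraction: 1.78 / 15.2 W = 0.1171 of I₀.
Need I₂/I₀ = 0.1171, so cos²(θ − 80°) = 0.1171 / 0.765 = 0.1531.
θ − 80° = arccos(√0.1531) = 67.0°, giving θ ≈ 80 + 67.0 = 147.0°.

θ ≈ 147°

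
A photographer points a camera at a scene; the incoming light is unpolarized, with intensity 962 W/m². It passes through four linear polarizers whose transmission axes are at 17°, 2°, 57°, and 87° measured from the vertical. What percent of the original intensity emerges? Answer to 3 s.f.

Unpolarized light through the first polarizer → I₁ = 962 W/m²/2 = 481 W/m², polarized at 17°.
I₂ = I₁ · cos²(15°) = 481 · 0.933 = 448.8 W/m².
I₃ = I₂ · cos²(55°) = 448.8 · 0.329 = 147.6 W/m².
I₄ = I₃ · cos²(30°) = 147.6 · 0.75 = 110.7 W/m².
That is 11.51% of the incident intensity.

≈ 11.5%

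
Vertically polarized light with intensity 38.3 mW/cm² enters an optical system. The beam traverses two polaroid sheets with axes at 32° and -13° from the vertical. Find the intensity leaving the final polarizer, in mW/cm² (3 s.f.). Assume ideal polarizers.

I ≈ 13.8 mW/cm²

I₁ = 38.3 mW/cm² · cos²(32°) = 27.54 mW/cm².
I₂ = I₁ · cos²(45°) = 27.54 · 0.5 = 13.77 mW/cm².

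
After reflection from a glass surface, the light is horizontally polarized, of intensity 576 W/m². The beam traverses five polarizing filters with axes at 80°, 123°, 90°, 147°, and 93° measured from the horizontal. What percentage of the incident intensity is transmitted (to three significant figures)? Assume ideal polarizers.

≈ 0.116%

By Malus's law, I₁ = 576 W/m² · cos²(80°) = 17.37 W/m².
I₂ = I₁ · cos²(43°) = 17.37 · 0.5349 = 9.29 W/m².
I₃ = I₂ · cos²(33°) = 9.29 · 0.7034 = 6.534 W/m².
I₄ = I₃ · cos²(57°) = 6.534 · 0.2966 = 1.938 W/m².
I₅ = I₄ · cos²(54°) = 1.938 · 0.3455 = 0.6697 W/m².
That is 0.1163% of the incident intensity.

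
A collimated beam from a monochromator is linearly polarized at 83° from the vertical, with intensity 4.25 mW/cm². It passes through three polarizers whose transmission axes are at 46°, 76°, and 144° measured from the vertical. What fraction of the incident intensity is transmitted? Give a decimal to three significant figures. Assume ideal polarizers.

I/I₀ ≈ 0.0671

I₁ = 4.25 mW/cm² · cos²(37°) = 2.711 mW/cm².
I₂ = I₁ · cos²(30°) = 2.711 · 0.75 = 2.033 mW/cm².
I₃ = I₂ · cos²(68°) = 2.033 · 0.1403 = 0.2853 mW/cm².
Transmitted fraction = 0.06713.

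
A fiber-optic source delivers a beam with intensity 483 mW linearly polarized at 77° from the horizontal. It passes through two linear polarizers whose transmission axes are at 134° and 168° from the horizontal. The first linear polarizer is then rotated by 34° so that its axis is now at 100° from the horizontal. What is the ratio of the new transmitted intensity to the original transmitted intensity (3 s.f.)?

Before rotation:
By Malus's law, I₁ = I₀ cos²(134° − 77°) = I₀ cos²(57°) = 0.2966 I₀.
I₂ = I₁ cos²(168° − 134°) = 0.2966 I₀ · cos²(34°) = 0.2039 I₀.
After rotation:
I₁ = I₀ cos²(100° − 77°) = I₀ cos²(23°) = 0.8473 I₀.
I₂ = I₁ cos²(168° − 100°) = 0.8473 I₀ · cos²(68°) = 0.1189 I₀.
Ratio = 0.1189 / 0.2039 = 0.5832.

I_new/I_old ≈ 0.583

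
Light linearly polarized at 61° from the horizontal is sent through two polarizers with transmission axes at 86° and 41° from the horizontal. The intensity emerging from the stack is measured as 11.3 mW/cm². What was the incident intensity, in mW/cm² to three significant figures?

I₀ ≈ 27.5 mW/cm²

By Malus's law, I₁ = I₀ cos²(86° − 61°) = I₀ cos²(25°) = 0.8214 I₀.
I₂ = I₁ cos²(41° − 86°) = 0.8214 I₀ · cos²(45°) = 0.4107 I₀.
So 11.3 mW/cm² = 0.4107 I₀, giving I₀ = 11.3/0.4107 = 27.51 mW/cm².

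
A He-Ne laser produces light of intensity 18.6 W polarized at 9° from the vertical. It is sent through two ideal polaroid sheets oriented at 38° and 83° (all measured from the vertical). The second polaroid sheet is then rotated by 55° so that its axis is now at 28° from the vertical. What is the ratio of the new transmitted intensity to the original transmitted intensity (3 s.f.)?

I_new/I_old ≈ 1.94

Before rotation:
I₁ = I₀ cos²(38° − 9°) = I₀ cos²(29°) = 0.765 I₀.
I₂ = I₁ cos²(83° − 38°) = 0.765 I₀ · cos²(45°) = 0.3825 I₀.
After rotation:
I₁ = I₀ cos²(38° − 9°) = I₀ cos²(29°) = 0.765 I₀.
I₂ = I₁ cos²(28° − 38°) = 0.765 I₀ · cos²(10°) = 0.7419 I₀.
Ratio = 0.7419 / 0.3825 = 1.94.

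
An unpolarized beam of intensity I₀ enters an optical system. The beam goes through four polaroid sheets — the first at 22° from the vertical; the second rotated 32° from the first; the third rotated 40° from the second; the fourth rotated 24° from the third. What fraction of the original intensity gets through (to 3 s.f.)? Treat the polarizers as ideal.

≈ 0.176 I₀

Unpolarized light through the first polarizer → I₁ = ½ I₀, now polarized at 22°.
I₂ = I₁ cos²(32°) = 0.5 · 0.7192 I₀ = 0.3596 I₀.
I₃ = I₂ cos²(40°) = 0.3596 · 0.5868 I₀ = 0.211 I₀.
I₄ = I₃ cos²(24°) = 0.211 · 0.8346 I₀ = 0.1761 I₀.
Transmitted fraction = 0.1761.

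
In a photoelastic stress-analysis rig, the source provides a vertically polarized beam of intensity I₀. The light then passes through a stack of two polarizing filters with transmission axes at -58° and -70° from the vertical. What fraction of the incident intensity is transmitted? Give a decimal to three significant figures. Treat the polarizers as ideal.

≈ 0.269 I₀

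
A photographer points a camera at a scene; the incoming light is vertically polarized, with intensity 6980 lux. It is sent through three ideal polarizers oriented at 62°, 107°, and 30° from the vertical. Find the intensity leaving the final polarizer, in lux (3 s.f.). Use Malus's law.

By Malus's law, I₁ = 6980 lux · cos²(62°) = 1538 lux.
I₂ = I₁ · cos²(45°) = 1538 · 0.5 = 769.2 lux.
I₃ = I₂ · cos²(77°) = 769.2 · 0.0506 = 38.92 lux.

I ≈ 38.9 lux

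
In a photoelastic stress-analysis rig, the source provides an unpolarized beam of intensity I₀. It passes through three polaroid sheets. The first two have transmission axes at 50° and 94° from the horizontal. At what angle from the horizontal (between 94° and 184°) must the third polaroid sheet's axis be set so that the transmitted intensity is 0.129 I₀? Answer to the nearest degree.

θ ≈ 139°

Unpolarized light through the first polarizer → I₁ = ½ I₀, now polarized at 50°.
I₂ = I₁ cos²(94° − 50°) = 0.5 I₀ · cos²(44°) = 0.2587 I₀.
Need I₃/I₀ = 0.129, so cos²(θ − 94°) = 0.129 / 0.2587 = 0.4986.
θ − 94° = arccos(√0.4986) = 45.1°, giving θ ≈ 94 + 45.1 = 139.1°.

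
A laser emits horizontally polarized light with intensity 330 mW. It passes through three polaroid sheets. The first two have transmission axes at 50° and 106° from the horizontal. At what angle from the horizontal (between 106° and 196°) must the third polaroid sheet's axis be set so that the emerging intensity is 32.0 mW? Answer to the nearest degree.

θ ≈ 136°

I₁ = I₀ cos²(50° − 0°) = I₀ cos²(50°) = 0.4132 I₀.
I₂ = I₁ cos²(106° − 50°) = 0.4132 I₀ · cos²(56°) = 0.1292 I₀.
Target fraction: 32.0 / 330 mW = 0.09697 of I₀.
Need I₃/I₀ = 0.09697, so cos²(θ − 106°) = 0.09697 / 0.1292 = 0.7505.
θ − 106° = arccos(√0.7505) = 30.0°, giving θ ≈ 106 + 30.0 = 136.0°.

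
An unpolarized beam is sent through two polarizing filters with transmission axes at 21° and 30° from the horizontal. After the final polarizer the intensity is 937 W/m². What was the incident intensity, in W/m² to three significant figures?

I₀ ≈ 1920 W/m²

Unpolarized light through the first polarizer → I₁ = ½ I₀, now polarized at 21°.
I₂ = I₁ cos²(30° − 21°) = 0.5 I₀ · cos²(9°) = 0.4878 I₀.
So 937 W/m² = 0.4878 I₀, giving I₀ = 937/0.4878 = 1921 W/m².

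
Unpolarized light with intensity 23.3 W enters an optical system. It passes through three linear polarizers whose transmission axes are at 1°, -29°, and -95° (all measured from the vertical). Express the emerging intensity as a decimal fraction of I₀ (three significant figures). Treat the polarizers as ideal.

I/I₀ ≈ 0.0620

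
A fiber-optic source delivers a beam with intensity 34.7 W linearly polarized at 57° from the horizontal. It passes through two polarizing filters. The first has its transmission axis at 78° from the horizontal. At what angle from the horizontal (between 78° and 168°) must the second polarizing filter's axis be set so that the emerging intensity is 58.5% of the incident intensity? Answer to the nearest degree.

θ ≈ 113°

By Malus's law, I₁ = I₀ cos²(78° − 57°) = I₀ cos²(21°) = 0.8716 I₀.
Need I₂/I₀ = 0.585, so cos²(θ − 78°) = 0.585 / 0.8716 = 0.6712.
θ − 78° = arccos(√0.6712) = 35.0°, giving θ ≈ 78 + 35.0 = 113.0°.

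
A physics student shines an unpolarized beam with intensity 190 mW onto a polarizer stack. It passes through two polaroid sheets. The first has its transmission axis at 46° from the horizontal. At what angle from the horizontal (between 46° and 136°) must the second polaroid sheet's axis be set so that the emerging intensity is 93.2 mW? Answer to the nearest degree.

Unpolarized light through the first polarizer → I₁ = ½ I₀, now polarized at 46°.
Target fraction: 93.2 / 190 mW = 0.4905 of I₀.
Need I₂/I₀ = 0.4905, so cos²(θ − 46°) = 0.4905 / 0.5 = 0.9811.
θ − 46° = arccos(√0.9811) = 7.9°, giving θ ≈ 46 + 7.9 = 53.9°.

θ ≈ 54°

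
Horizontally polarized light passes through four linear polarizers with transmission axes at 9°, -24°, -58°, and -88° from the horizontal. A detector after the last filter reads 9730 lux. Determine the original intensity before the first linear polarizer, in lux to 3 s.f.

I₀ ≈ 2.75e4 lux

I₁ = I₀ cos²(9° − 0°) = I₀ cos²(9°) = 0.9755 I₀.
I₂ = I₁ cos²(-24° − 9°) = 0.9755 I₀ · cos²(33°) = 0.6862 I₀.
I₃ = I₂ cos²(-58° + 24°) = 0.6862 I₀ · cos²(34°) = 0.4716 I₀.
I₄ = I₃ cos²(-88° + 58°) = 0.4716 I₀ · cos²(30°) = 0.3537 I₀.
So 9730 lux = 0.3537 I₀, giving I₀ = 9730/0.3537 = 2.751e+04 lux.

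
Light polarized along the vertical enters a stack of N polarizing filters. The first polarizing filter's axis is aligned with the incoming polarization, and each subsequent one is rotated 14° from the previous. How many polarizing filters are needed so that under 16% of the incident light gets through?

N = 32

First polarizer is aligned with the polarization: full transmission.
Each further stage multiplies by cos²(14°) = 0.9415.
After N polarizers: T = 0.9415^(N−1). Require T < 0.16 ⇒ N−1 > ln(0.16)/ln(0.9415) = 30.39, so N−1 ≥ 31 and N = 32.
Check: N=32 gives T = 0.1542 < 0.16; N=31 gives T = 0.1638.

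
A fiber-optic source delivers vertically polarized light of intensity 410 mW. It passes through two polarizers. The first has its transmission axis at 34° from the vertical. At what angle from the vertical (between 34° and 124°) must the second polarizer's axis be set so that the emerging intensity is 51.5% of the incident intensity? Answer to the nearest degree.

θ ≈ 64°

I₁ = I₀ cos²(34° − 0°) = I₀ cos²(34°) = 0.6873 I₀.
Need I₂/I₀ = 0.515, so cos²(θ − 34°) = 0.515 / 0.6873 = 0.7493.
θ − 34° = arccos(√0.7493) = 30.0°, giving θ ≈ 34 + 30.0 = 64.0°.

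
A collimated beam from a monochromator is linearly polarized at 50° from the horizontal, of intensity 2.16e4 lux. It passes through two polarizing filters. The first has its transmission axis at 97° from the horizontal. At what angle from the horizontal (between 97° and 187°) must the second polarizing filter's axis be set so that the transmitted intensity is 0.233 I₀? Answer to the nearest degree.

θ ≈ 142°

By Malus's law, I₁ = I₀ cos²(97° − 50°) = I₀ cos²(47°) = 0.4651 I₀.
Need I₂/I₀ = 0.233, so cos²(θ − 97°) = 0.233 / 0.4651 = 0.5009.
θ − 97° = arccos(√0.5009) = 44.9°, giving θ ≈ 97 + 44.9 = 141.9°.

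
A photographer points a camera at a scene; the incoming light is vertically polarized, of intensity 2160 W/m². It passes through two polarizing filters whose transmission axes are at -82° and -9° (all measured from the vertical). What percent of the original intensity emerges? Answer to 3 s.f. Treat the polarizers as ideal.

I₁ = 2160 W/m² · cos²(82°) = 41.84 W/m².
I₂ = I₁ · cos²(73°) = 41.84 · 0.08548 = 3.576 W/m².
That is 0.1656% of the incident intensity.

≈ 0.166%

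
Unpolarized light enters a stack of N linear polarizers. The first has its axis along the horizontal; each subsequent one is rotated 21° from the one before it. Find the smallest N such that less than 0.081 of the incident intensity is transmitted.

First polarizer halves the unpolarized light: factor 1/2.
Each further stage multiplies by cos²(21°) = 0.8716.
After N polarizers: T = 0.5·0.8716^(N−1). Require T < 0.081 ⇒ N−1 > ln(0.081/0.5)/ln(0.8716) = 13.24, so N−1 ≥ 14 and N = 15.
Check: N=15 gives T = 0.07298 < 0.081; N=14 gives T = 0.08374.

N = 15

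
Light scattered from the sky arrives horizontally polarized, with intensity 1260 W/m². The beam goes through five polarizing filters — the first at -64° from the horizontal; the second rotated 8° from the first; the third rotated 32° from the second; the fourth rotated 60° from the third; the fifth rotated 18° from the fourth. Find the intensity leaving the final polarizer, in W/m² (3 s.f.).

I₁ = 1260 W/m² · cos²(64°) = 242.1 W/m².
I₂ = I₁ · cos²(8°) = 242.1 · 0.9806 = 237.4 W/m².
I₃ = I₂ · cos²(32°) = 237.4 · 0.7192 = 170.8 W/m².
I₄ = I₃ · cos²(60°) = 170.8 · 0.25 = 42.69 W/m².
I₅ = I₄ · cos²(18°) = 42.69 · 0.9045 = 38.61 W/m².

I ≈ 38.6 W/m²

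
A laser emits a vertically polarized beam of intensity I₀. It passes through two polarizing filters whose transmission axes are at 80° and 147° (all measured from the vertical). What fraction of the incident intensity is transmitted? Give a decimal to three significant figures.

I₁ = I₀ cos²(80° − 0°) = I₀ cos²(80°) = 0.03015 I₀.
I₂ = I₁ cos²(147° − 80°) = 0.03015 I₀ · cos²(67°) = 0.004604 I₀.
Transmitted fraction = 0.004604.

≈ 0.00460 I₀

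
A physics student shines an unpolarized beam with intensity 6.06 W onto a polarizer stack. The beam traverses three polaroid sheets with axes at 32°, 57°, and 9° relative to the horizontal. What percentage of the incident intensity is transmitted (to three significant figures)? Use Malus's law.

≈ 18.4%

Unpolarized light through the first polarizer → I₁ = 6.06 W/2 = 3.03 W, polarized at 32°.
I₂ = I₁ · cos²(25°) = 3.03 · 0.8214 = 2.489 W.
I₃ = I₂ · cos²(48°) = 2.489 · 0.4477 = 1.114 W.
That is 18.39% of the incident intensity.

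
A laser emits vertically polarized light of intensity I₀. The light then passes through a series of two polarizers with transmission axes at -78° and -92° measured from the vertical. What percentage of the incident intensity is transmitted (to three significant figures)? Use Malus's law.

By Malus's law, I₁ = I₀ cos²(-78° − 0°) = I₀ cos²(78°) = 0.04323 I₀.
I₂ = I₁ cos²(-92° + 78°) = 0.04323 I₀ · cos²(14°) = 0.0407 I₀.
That is 4.07% of the incident intensity.

≈ 4.07%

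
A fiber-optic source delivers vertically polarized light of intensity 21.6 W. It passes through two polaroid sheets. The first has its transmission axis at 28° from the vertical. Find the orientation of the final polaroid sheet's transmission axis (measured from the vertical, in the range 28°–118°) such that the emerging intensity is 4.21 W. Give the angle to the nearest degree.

I₁ = I₀ cos²(28° − 0°) = I₀ cos²(28°) = 0.7796 I₀.
Target fraction: 4.21 / 21.6 W = 0.1949 of I₀.
Need I₂/I₀ = 0.1949, so cos²(θ − 28°) = 0.1949 / 0.7796 = 0.25.
θ − 28° = arccos(√0.25) = 60.0°, giving θ ≈ 28 + 60.0 = 88.0°.

θ ≈ 88°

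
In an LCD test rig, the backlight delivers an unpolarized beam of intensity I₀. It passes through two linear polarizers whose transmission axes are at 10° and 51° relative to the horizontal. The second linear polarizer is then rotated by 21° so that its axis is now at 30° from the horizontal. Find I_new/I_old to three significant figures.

Before rotation:
Unpolarized light through the first polarizer → I₁ = ½ I₀, now polarized at 10°.
I₂ = I₁ cos²(51° − 10°) = 0.5 I₀ · cos²(41°) = 0.2848 I₀.
After rotation:
Unpolarized light through the first polarizer → I₁ = ½ I₀, now polarized at 10°.
I₂ = I₁ cos²(30° − 10°) = 0.5 I₀ · cos²(20°) = 0.4415 I₀.
Ratio = 0.4415 / 0.2848 = 1.55.

I_new/I_old ≈ 1.55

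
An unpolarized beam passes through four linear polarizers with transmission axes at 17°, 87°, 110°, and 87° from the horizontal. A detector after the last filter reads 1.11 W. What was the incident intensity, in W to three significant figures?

I₀ ≈ 26.4 W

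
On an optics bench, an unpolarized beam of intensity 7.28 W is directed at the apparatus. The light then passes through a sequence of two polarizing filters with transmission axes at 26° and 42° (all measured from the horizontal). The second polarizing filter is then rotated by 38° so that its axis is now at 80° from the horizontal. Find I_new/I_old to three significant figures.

I_new/I_old ≈ 0.374

Before rotation:
Unpolarized light through the first polarizer → I₁ = ½ I₀, now polarized at 26°.
I₂ = I₁ cos²(42° − 26°) = 0.5 I₀ · cos²(16°) = 0.462 I₀.
After rotation:
Unpolarized light through the first polarizer → I₁ = ½ I₀, now polarized at 26°.
I₂ = I₁ cos²(80° − 26°) = 0.5 I₀ · cos²(54°) = 0.1727 I₀.
Ratio = 0.1727 / 0.462 = 0.3739.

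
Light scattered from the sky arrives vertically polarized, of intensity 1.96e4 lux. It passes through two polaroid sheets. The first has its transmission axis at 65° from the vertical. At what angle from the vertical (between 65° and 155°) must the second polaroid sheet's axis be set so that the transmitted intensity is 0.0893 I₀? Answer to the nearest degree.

I₁ = I₀ cos²(65° − 0°) = I₀ cos²(65°) = 0.1786 I₀.
Need I₂/I₀ = 0.0893, so cos²(θ − 65°) = 0.0893 / 0.1786 = 0.5.
θ − 65° = arccos(√0.5) = 45.0°, giving θ ≈ 65 + 45.0 = 110.0°.

θ ≈ 110°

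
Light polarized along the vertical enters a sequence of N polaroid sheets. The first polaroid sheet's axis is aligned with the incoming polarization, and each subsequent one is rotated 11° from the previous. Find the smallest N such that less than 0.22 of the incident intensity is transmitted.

N = 42

First polarizer is aligned with the polarization: full transmission.
Each further stage multiplies by cos²(11°) = 0.9636.
After N polarizers: T = 0.9636^(N−1). Require T < 0.22 ⇒ N−1 > ln(0.22)/ln(0.9636) = 40.83, so N−1 ≥ 41 and N = 42.
Check: N=42 gives T = 0.2186 < 0.22; N=41 gives T = 0.2268.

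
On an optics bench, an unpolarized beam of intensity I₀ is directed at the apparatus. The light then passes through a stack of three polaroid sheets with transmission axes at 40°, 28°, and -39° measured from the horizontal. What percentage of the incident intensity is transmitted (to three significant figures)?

Unpolarized light through the first polarizer → I₁ = ½ I₀, now polarized at 40°.
I₂ = I₁ cos²(28° − 40°) = 0.5 I₀ · cos²(12°) = 0.4784 I₀.
I₃ = I₂ cos²(-39° − 28°) = 0.4784 I₀ · cos²(67°) = 0.07304 I₀.
That is 7.304% of the incident intensity.

≈ 7.30%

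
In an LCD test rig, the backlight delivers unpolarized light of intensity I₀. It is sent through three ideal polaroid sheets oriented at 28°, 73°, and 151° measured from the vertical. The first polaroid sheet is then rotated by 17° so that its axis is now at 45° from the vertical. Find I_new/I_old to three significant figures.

I_new/I_old ≈ 1.56

Before rotation:
Unpolarized light through the first polarizer → I₁ = ½ I₀, now polarized at 28°.
I₂ = I₁ cos²(73° − 28°) = 0.5 I₀ · cos²(45°) = 0.25 I₀.
I₃ = I₂ cos²(151° − 73°) = 0.25 I₀ · cos²(78°) = 0.01081 I₀.
After rotation:
Unpolarized light through the first polarizer → I₁ = ½ I₀, now polarized at 45°.
I₂ = I₁ cos²(73° − 45°) = 0.5 I₀ · cos²(28°) = 0.3898 I₀.
I₃ = I₂ cos²(151° − 73°) = 0.3898 I₀ · cos²(78°) = 0.01685 I₀.
Ratio = 0.01685 / 0.01081 = 1.559.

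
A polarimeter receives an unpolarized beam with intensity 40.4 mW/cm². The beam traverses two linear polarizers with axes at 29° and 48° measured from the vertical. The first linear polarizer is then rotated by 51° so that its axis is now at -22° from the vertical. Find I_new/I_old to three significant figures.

Before rotation:
Unpolarized light through the first polarizer → I₁ = ½ I₀, now polarized at 29°.
I₂ = I₁ cos²(48° − 29°) = 0.5 I₀ · cos²(19°) = 0.447 I₀.
After rotation:
Unpolarized light through the first polarizer → I₁ = ½ I₀, now polarized at -22°.
I₂ = I₁ cos²(48° + 22°) = 0.5 I₀ · cos²(70°) = 0.05849 I₀.
Ratio = 0.05849 / 0.447 = 0.1308.

I_new/I_old ≈ 0.131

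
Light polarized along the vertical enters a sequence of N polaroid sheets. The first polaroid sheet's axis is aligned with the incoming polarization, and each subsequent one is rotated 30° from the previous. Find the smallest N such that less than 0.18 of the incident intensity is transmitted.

First polarizer is aligned with the polarization: full transmission.
Each further stage multiplies by cos²(30°) = 0.75.
After N polarizers: T = 0.75^(N−1). Require T < 0.18 ⇒ N−1 > ln(0.18)/ln(0.75) = 5.96, so N−1 ≥ 6 and N = 7.
Check: N=7 gives T = 0.178 < 0.18; N=6 gives T = 0.2373.

N = 7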